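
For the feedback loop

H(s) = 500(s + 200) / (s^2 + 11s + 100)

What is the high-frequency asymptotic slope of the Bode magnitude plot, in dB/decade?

-20 dB/decade

Each pole contributes −20 dB/decade at high frequency; each zero contributes +20 dB/decade.
Net: 1 zero(s) − 2 pole(s) → -20 dB/decade.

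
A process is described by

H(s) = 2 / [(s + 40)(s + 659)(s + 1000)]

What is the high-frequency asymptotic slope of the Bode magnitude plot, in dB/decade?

Each pole contributes −20 dB/decade at high frequency; each zero contributes +20 dB/decade.
Net: 0 zero(s) − 3 pole(s) → -60 dB/decade.

-60 dB/decade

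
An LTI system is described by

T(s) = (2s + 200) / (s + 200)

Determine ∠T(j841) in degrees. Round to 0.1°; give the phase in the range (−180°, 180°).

Substitute s = j841:
Numerator: 2(j841) + 200 = 200 + j1682
Denominator: (j841) + 200 = 200 + j841
|N| = √(200² + 1682²) ≈ 1693.8, ∠N ≈ 83.22°
|D| = √(200² + 841²) ≈ 864.45, ∠D ≈ 76.62°
∠T = 83.22° − 76.62° = 6.60°

6.6°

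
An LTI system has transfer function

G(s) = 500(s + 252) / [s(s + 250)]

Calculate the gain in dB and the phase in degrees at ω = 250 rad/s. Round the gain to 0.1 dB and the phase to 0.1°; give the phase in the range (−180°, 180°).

At s = jω = j250:
zero (s+252): 252 + j250 → |·| = √(252²+250²) = √126004 ≈ 354.97, ∠ = arctan(250/252) ≈ 44.77°
pole (s+250): 250 + j250 → |·| = √(250²+250²) = √125000 ≈ 353.55, ∠ = arctan(250/250) ≈ 45.00°
pole at origin: |s| = 250, ∠ = 90.00° (in denominator)
|G| = 500 · 354.97 / 88388 ≈ 2.008
Gain = 20 log₁₀(2.008) ≈ 6.06 dB
∠G = 44.77° − 135.00° = -90.23°

6.1 dB, -90.2°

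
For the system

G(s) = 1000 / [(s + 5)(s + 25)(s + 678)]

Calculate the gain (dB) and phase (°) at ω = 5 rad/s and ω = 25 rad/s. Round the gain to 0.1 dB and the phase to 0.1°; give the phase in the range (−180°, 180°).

ω = 5: -41.7 dB, -56.7°; ω = 25: -55.7 dB, -125.8°

At s = jω = j5:
pole (s+5): 5 + j5 → |·| = √(5²+5²) = √50 ≈ 7.0711, ∠ = arctan(5/5) ≈ 45.00°
pole (s+25): 25 + j5 → |·| = √(25²+5²) = √650 ≈ 25.495, ∠ = arctan(5/25) ≈ 11.31°
pole (s+678): 678 + j5 → |·| = √(678²+5²) = √459709 ≈ 678.02, ∠ = arctan(5/678) ≈ 0.42°
|G| = 1000 / 1.2223e+05 ≈ 0.0081813
Gain = 20 log₁₀(0.0081813) ≈ -41.74 dB
∠G = 0.00° − 56.73° = -56.73°

At s = jω = j25:
pole (s+5): 5 + j25 → |·| = √(5²+25²) = √650 ≈ 25.495, ∠ = arctan(25/5) ≈ 78.69°
pole (s+25): 25 + j25 → |·| = √(25²+25²) = √1250 ≈ 35.355, ∠ = arctan(25/25) ≈ 45.00°
pole (s+678): 678 + j25 → |·| = √(678²+25²) = √460309 ≈ 678.46, ∠ = arctan(25/678) ≈ 2.11°
|G| = 1000 / 6.1155e+05 ≈ 0.0016352
Gain = 20 log₁₀(0.0016352) ≈ -55.73 dB
∠G = 0.00° − 125.80° = -125.80°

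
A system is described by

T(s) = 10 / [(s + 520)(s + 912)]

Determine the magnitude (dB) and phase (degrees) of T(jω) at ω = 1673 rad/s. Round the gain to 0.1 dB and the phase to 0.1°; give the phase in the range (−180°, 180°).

At s = jω = j1673:
pole (s+520): 520 + j1673 → |·| = √(520²+1673²) = √3069329 ≈ 1752, ∠ = arctan(1673/520) ≈ 72.73°
pole (s+912): 912 + j1673 → |·| = √(912²+1673²) = √3630673 ≈ 1905.4, ∠ = arctan(1673/912) ≈ 61.40°
|T| = 10 / 3.3383e+06 ≈ 2.9955e-06
Gain = 20 log₁₀(2.9955e-06) ≈ -110.47 dB
∠T = 0.00° − 134.13° = -134.13°

-110.5 dB, -134.1°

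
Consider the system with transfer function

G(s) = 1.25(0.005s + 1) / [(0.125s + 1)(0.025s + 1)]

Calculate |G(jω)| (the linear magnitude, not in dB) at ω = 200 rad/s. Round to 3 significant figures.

At ω = 200 rad/s:
zero (1 + j200·0.005) = 1 + j1 → |·| ≈ 1.4142, ∠ ≈ 45.00°
pole (1 + j200·0.125) = 1 + j25 → |·| ≈ 25.02, ∠ ≈ 87.71°
pole (1 + j200·0.025) = 1 + j5 → |·| ≈ 5.099, ∠ ≈ 78.69°
|G| = 1.25 · 1.4142 / (25.02 · 5.099) ≈ 0.013856

0.0139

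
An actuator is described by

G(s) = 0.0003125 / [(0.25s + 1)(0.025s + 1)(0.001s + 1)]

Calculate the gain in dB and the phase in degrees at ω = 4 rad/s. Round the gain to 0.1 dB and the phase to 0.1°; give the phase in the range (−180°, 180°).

-73.2 dB, -50.9°

At ω = 4 rad/s:
pole (1 + j4·0.25) = 1 + j1 → |·| ≈ 1.4142, ∠ ≈ 45.00°
pole (1 + j4·0.025) = 1 + j0.1 → |·| ≈ 1.005, ∠ ≈ 5.71°
pole (1 + j4·0.001) = 1 + j0.004 → |·| ≈ 1, ∠ ≈ 0.23°
|G| = 0.0003125 · 1 / (1.4142 · 1.005 · 1) ≈ 0.00021987
Gain = 20 log₁₀(0.00021987) ≈ -73.16 dB
∠G = (0°) − (45.00° + 5.71° + 0.23°) = -50.94°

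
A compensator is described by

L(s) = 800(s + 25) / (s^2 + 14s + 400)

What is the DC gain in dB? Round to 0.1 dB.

34.0 dB

L(0) = 800·25 / 400 = 50
20 log₁₀(50) ≈ 33.98 dB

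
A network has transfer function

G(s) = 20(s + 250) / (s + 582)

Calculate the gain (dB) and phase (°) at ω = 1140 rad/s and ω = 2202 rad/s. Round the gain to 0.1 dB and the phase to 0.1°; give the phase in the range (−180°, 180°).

At s = jω = j1140:
zero (s+250): 250 + j1140 → |·| = √(250²+1140²) = √1362100 ≈ 1167.1, ∠ = arctan(1140/250) ≈ 77.63°
pole (s+582): 582 + j1140 → |·| = √(582²+1140²) = √1638324 ≈ 1280, ∠ = arctan(1140/582) ≈ 62.95°
|G| = 20 · 1167.1 / 1280 ≈ 18.236
Gain = 20 log₁₀(18.236) ≈ 25.22 dB
∠G = 77.63° − 62.95° = 14.68°

At s = jω = j2202:
zero (s+250): 250 + j2202 → |·| = √(250²+2202²) = √4911304 ≈ 2216.1, ∠ = arctan(2202/250) ≈ 83.52°
pole (s+582): 582 + j2202 → |·| = √(582²+2202²) = √5187528 ≈ 2277.6, ∠ = arctan(2202/582) ≈ 75.19°
|G| = 20 · 2216.1 / 2277.6 ≈ 19.46
Gain = 20 log₁₀(19.46) ≈ 25.78 dB
∠G = 83.52° − 75.19° = 8.33°

ω = 1140: 25.2 dB, 14.7°; ω = 2202: 25.8 dB, 8.3°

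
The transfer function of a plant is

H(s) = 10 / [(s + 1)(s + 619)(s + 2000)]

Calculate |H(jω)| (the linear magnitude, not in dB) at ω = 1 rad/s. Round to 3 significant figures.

5.71e-06

At s = jω = j1:
pole (s+1): 1 + j1 → |·| = √(1²+1²) = √2 ≈ 1.4142, ∠ = arctan(1/1) ≈ 45.00°
pole (s+619): 619 + j1 → |·| = √(619²+1²) = √383162 ≈ 619, ∠ = arctan(1/619) ≈ 0.09°
pole (s+2000): 2000 + j1 → |·| = √(2000²+1²) = √4000001 ≈ 2000, ∠ = arctan(1/2000) ≈ 0.03°
|H| = 10 / 1.7508e+06 ≈ 5.7117e-06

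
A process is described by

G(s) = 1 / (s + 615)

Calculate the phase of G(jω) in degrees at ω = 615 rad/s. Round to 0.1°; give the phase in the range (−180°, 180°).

Substitute s = j615:
Numerator: 1 = 1 + j0
Denominator: (j615) + 615 = 615 + j615
|N| = √(1² + 0²) ≈ 1, ∠N ≈ 0.00°
|D| = √(615² + 615²) ≈ 869.74, ∠D ≈ 45.00°
∠G = 0.00° − 45.00° = -45.00°

-45.0°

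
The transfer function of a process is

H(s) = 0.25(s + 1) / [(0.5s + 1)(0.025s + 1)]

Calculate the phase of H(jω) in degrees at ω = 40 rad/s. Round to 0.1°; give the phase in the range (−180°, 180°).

-43.6°

At ω = 40 rad/s:
zero (1 + j40·1) = 1 + j40 → |·| ≈ 40.012, ∠ ≈ 88.57°
pole (1 + j40·0.5) = 1 + j20 → |·| ≈ 20.025, ∠ ≈ 87.14°
pole (1 + j40·0.025) = 1 + j1 → |·| ≈ 1.4142, ∠ ≈ 45.00°
∠H = (88.57°) − (87.14° + 45.00°) = -43.57°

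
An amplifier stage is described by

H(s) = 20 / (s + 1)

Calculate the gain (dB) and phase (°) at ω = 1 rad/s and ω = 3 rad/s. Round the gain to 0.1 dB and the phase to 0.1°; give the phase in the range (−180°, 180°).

At s = jω = j1:
pole (s+1): 1 + j1 → |·| = √(1²+1²) = √2 ≈ 1.4142, ∠ = arctan(1/1) ≈ 45.00°
|H| = 20 / 1.4142 ≈ 14.142
Gain = 20 log₁₀(14.142) ≈ 23.01 dB
∠H = 0.00° − 45.00° = -45.00°

At s = jω = j3:
pole (s+1): 1 + j3 → |·| = √(1²+3²) = √10 ≈ 3.1623, ∠ = arctan(3/1) ≈ 71.57°
|H| = 20 / 3.1623 ≈ 6.3245
Gain = 20 log₁₀(6.3245) ≈ 16.02 dB
∠H = 0.00° − 71.57° = -71.57°

ω = 1: 23.0 dB, -45.0°; ω = 3: 16.0 dB, -71.6°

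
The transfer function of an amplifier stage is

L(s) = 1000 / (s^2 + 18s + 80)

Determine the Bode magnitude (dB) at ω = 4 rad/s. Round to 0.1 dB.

20.3 dB

Substitute s = j4:
Numerator: 1000 = 1000 + j0
Denominator: (j4)^2 + 18(j4) + 80 = 64 + j72
|N| = √(1000² + 0²) ≈ 1000, ∠N ≈ 0.00°
|D| = √(64² + 72²) ≈ 96.333, ∠D ≈ 48.37°
|L| = 1000 / 96.333 ≈ 10.381
Gain = 20 log₁₀(10.381) ≈ 20.32 dB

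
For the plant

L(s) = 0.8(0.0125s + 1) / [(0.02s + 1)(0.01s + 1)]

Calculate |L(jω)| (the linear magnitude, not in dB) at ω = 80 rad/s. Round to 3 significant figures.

At ω = 80 rad/s:
zero (1 + j80·0.0125) = 1 + j1 → |·| ≈ 1.4142, ∠ ≈ 45.00°
pole (1 + j80·0.02) = 1 + j1.6 → |·| ≈ 1.8868, ∠ ≈ 57.99°
pole (1 + j80·0.01) = 1 + j0.8 → |·| ≈ 1.2806, ∠ ≈ 38.66°
|L| = 0.8 · 1.4142 / (1.8868 · 1.2806) ≈ 0.46823

0.468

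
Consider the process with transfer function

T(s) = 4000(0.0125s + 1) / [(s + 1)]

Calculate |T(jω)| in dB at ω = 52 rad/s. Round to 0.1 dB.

39.3 dB

At ω = 52 rad/s:
zero (1 + j52·0.0125) = 1 + j0.65 → |·| ≈ 1.1927, ∠ ≈ 33.02°
pole (1 + j52·1) = 1 + j52 → |·| ≈ 52.01, ∠ ≈ 88.90°
|T| = 4000 · 1.1927 / (52.01) ≈ 91.729
Gain = 20 log₁₀(91.729) ≈ 39.25 dB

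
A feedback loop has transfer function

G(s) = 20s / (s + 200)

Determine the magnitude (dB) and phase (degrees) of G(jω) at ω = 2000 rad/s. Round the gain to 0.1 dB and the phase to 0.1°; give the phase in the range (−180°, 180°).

26.0 dB, 5.7°

At s = jω = j2000:
zero at origin: s = j2000 → |·| = 2000, ∠ = 90.00°
pole (s+200): 200 + j2000 → |·| = √(200²+2000²) = √4040000 ≈ 2010, ∠ = arctan(2000/200) ≈ 84.29°
|G| = 20 · 2000 / 2010 ≈ 19.9
Gain = 20 log₁₀(19.9) ≈ 25.98 dB
∠G = 90.00° − 84.29° = 5.71°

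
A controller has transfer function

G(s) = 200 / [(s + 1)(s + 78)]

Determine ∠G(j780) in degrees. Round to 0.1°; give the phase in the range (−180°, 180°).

-174.2°

At s = jω = j780:
pole (s+1): 1 + j780 → |·| = √(1²+780²) = √608401 ≈ 780, ∠ = arctan(780/1) ≈ 89.93°
pole (s+78): 78 + j780 → |·| = √(78²+780²) = √614484 ≈ 783.89, ∠ = arctan(780/78) ≈ 84.29°
∠G = 0.00° − 174.22° = -174.22°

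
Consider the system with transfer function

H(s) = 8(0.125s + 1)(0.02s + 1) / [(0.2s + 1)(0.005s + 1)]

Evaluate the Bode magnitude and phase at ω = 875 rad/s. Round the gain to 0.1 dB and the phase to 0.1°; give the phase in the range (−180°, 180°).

At ω = 875 rad/s:
zero (1 + j875·0.125) = 1 + j109.375 → |·| ≈ 109.38, ∠ ≈ 89.48°
zero (1 + j875·0.02) = 1 + j17.5 → |·| ≈ 17.529, ∠ ≈ 86.73°
pole (1 + j875·0.2) = 1 + j175 → |·| ≈ 175, ∠ ≈ 89.67°
pole (1 + j875·0.005) = 1 + j4.375 → |·| ≈ 4.4878, ∠ ≈ 77.12°
|H| = 8 · 109.38 · 17.529 / (175 · 4.4878) ≈ 19.531
Gain = 20 log₁₀(19.531) ≈ 25.81 dB
∠H = (89.48° + 86.73°) − (89.67° + 77.12°) = 9.42°

25.8 dB, 9.4°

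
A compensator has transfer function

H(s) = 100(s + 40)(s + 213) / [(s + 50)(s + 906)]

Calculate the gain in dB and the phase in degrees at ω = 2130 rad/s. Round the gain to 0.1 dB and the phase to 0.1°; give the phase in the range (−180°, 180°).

At s = jω = j2130:
zero (s+40): 40 + j2130 → |·| = √(40²+2130²) = √4538500 ≈ 2130.4, ∠ = arctan(2130/40) ≈ 88.92°
zero (s+213): 213 + j2130 → |·| = √(213²+2130²) = √4582269 ≈ 2140.6, ∠ = arctan(2130/213) ≈ 84.29°
pole (s+50): 50 + j2130 → |·| = √(50²+2130²) = √4539400 ≈ 2130.6, ∠ = arctan(2130/50) ≈ 88.66°
pole (s+906): 906 + j2130 → |·| = √(906²+2130²) = √5357736 ≈ 2314.7, ∠ = arctan(2130/906) ≈ 66.96°
|H| = 100 · 4.5603e+06 / 4.9317e+06 ≈ 92.469
Gain = 20 log₁₀(92.469) ≈ 39.32 dB
∠H = 173.21° − 155.62° = 17.59°

39.3 dB, 17.6°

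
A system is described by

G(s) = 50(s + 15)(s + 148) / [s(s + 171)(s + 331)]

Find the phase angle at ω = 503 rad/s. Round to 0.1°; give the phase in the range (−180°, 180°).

At s = jω = j503:
zero (s+15): 15 + j503 → |·| = √(15²+503²) = √253234 ≈ 503.22, ∠ = arctan(503/15) ≈ 88.29°
zero (s+148): 148 + j503 → |·| = √(148²+503²) = √274913 ≈ 524.32, ∠ = arctan(503/148) ≈ 73.60°
pole (s+171): 171 + j503 → |·| = √(171²+503²) = √282250 ≈ 531.27, ∠ = arctan(503/171) ≈ 71.22°
pole (s+331): 331 + j503 → |·| = √(331²+503²) = √362570 ≈ 602.14, ∠ = arctan(503/331) ≈ 56.65°
pole at origin: |s| = 503, ∠ = 90.00° (in denominator)
∠G = 161.89° − 217.87° = -55.98°

-56.0°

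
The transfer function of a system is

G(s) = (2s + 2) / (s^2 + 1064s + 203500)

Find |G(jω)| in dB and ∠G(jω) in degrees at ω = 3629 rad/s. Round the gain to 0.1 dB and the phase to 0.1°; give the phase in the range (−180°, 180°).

-65.4 dB, -73.4°

Substitute s = j3629:
Numerator: 2(j3629) + 2 = 2 + j7258
Denominator: (j3629)^2 + 1064(j3629) + 203500 = -12966141 + j3861256
|N| = √(2² + 7258²) ≈ 7258, ∠N ≈ 89.98°
|D| = √(12966141² + 3861256²) ≈ 1.3529e+07, ∠D ≈ 163.42°
|G| = 7258 / 1.3529e+07 ≈ 0.00053648
Gain = 20 log₁₀(0.00053648) ≈ -65.41 dB
∠G = 89.98° − 163.42° = -73.44°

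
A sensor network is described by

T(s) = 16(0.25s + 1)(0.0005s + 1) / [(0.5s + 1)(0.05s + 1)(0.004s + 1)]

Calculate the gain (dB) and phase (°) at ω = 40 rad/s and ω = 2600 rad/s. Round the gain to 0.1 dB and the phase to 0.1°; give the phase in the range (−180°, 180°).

At ω = 40 rad/s:
zero (1 + j40·0.25) = 1 + j10 → |·| ≈ 10.05, ∠ ≈ 84.29°
zero (1 + j40·0.0005) = 1 + j0.02 → |·| ≈ 1.0002, ∠ ≈ 1.15°
pole (1 + j40·0.5) = 1 + j20 → |·| ≈ 20.025, ∠ ≈ 87.14°
pole (1 + j40·0.05) = 1 + j2 → |·| ≈ 2.2361, ∠ ≈ 63.43°
pole (1 + j40·0.004) = 1 + j0.16 → |·| ≈ 1.0127, ∠ ≈ 9.09°
|T| = 16 · 10.05 · 1.0002 / (20.025 · 2.2361 · 1.0127) ≈ 3.5467
Gain = 20 log₁₀(3.5467) ≈ 11.00 dB
∠T = (84.29° + 1.15°) − (87.14° + 63.43° + 9.09°) = -74.22°

At ω = 2600 rad/s:
zero (1 + j2600·0.25) = 1 + j650 → |·| ≈ 650, ∠ ≈ 89.91°
zero (1 + j2600·0.0005) = 1 + j1.3 → |·| ≈ 1.6401, ∠ ≈ 52.43°
pole (1 + j2600·0.5) = 1 + j1300 → |·| ≈ 1300, ∠ ≈ 89.96°
pole (1 + j2600·0.05) = 1 + j130 → |·| ≈ 130, ∠ ≈ 89.56°
pole (1 + j2600·0.004) = 1 + j10.4 → |·| ≈ 10.448, ∠ ≈ 84.51°
|T| = 16 · 650 · 1.6401 / (1300 · 130 · 10.448) ≈ 0.0096601
Gain = 20 log₁₀(0.0096601) ≈ -40.30 dB
∠T = (89.91° + 52.43°) − (89.96° + 89.56° + 84.51°) = -121.69°

ω = 40: 11.0 dB, -74.2°; ω = 2600: -40.3 dB, -121.7°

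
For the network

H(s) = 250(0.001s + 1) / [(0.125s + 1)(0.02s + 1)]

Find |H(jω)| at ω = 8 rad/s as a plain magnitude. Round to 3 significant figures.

At ω = 8 rad/s:
zero (1 + j8·0.001) = 1 + j0.008 → |·| ≈ 1, ∠ ≈ 0.46°
pole (1 + j8·0.125) = 1 + j1 → |·| ≈ 1.4142, ∠ ≈ 45.00°
pole (1 + j8·0.02) = 1 + j0.16 → |·| ≈ 1.0127, ∠ ≈ 9.09°
|H| = 250 · 1 / (1.4142 · 1.0127) ≈ 174.56

175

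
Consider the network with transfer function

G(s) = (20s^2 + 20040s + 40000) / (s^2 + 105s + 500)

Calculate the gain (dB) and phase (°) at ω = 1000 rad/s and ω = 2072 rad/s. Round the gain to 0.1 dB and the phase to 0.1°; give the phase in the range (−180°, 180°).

ω = 1000: 29.0 dB, -39.1°; ω = 2072: 26.9 dB, -22.9°

Substitute s = j1000:
Numerator: 20(j1000)^2 + 20040(j1000) + 40000 = -19960000 + j20040000
Denominator: (j1000)^2 + 105(j1000) + 500 = -999500 + j105000
|N| = √(19960000² + 20040000²) ≈ 2.8284e+07, ∠N ≈ 134.89°
|D| = √(999500² + 105000²) ≈ 1.005e+06, ∠D ≈ 174.00°
|G| = 2.8284e+07 / 1.005e+06 ≈ 28.143
Gain = 20 log₁₀(28.143) ≈ 28.99 dB
∠G = 134.89° − 174.00° = -39.11°

Substitute s = j2072:
Numerator: 20(j2072)^2 + 20040(j2072) + 40000 = -85823680 + j41522880
Denominator: (j2072)^2 + 105(j2072) + 500 = -4292684 + j217560
|N| = √(85823680² + 41522880²) ≈ 9.5341e+07, ∠N ≈ 154.18°
|D| = √(4292684² + 217560²) ≈ 4.2982e+06, ∠D ≈ 177.10°
|G| = 9.5341e+07 / 4.2982e+06 ≈ 22.182
Gain = 20 log₁₀(22.182) ≈ 26.92 dB
∠G = 154.18° − 177.10° = -22.92°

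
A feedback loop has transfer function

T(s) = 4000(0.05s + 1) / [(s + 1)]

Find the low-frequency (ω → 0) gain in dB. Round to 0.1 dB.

72.0 dB

T(0) = 4000 · 1 / 1 = 4000
20 log₁₀(4000) ≈ 72.04 dB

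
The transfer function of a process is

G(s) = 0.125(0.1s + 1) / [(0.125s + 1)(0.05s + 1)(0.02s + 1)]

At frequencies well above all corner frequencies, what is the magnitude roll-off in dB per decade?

-40 dB/decade

Each pole contributes −20 dB/decade at high frequency; each zero contributes +20 dB/decade.
Net: 1 zero(s) − 3 pole(s) → -40 dB/decade.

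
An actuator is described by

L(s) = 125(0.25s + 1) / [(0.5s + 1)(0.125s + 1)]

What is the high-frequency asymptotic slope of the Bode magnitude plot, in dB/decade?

Each pole contributes −20 dB/decade at high frequency; each zero contributes +20 dB/decade.
Net: 1 zero(s) − 2 pole(s) → -20 dB/decade.

-20 dB/decade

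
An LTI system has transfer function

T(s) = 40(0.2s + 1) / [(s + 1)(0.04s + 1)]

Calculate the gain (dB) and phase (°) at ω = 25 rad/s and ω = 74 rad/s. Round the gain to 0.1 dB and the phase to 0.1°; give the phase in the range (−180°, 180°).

At ω = 25 rad/s:
zero (1 + j25·0.2) = 1 + j5 → |·| ≈ 5.099, ∠ ≈ 78.69°
pole (1 + j25·1) = 1 + j25 → |·| ≈ 25.02, ∠ ≈ 87.71°
pole (1 + j25·0.04) = 1 + j1 → |·| ≈ 1.4142, ∠ ≈ 45.00°
|T| = 40 · 5.099 / (25.02 · 1.4142) ≈ 5.7643
Gain = 20 log₁₀(5.7643) ≈ 15.21 dB
∠T = (78.69°) − (87.71° + 45.00°) = -54.02°

At ω = 74 rad/s:
zero (1 + j74·0.2) = 1 + j14.8 → |·| ≈ 14.834, ∠ ≈ 86.13°
pole (1 + j74·1) = 1 + j74 → |·| ≈ 74.007, ∠ ≈ 89.23°
pole (1 + j74·0.04) = 1 + j2.96 → |·| ≈ 3.1244, ∠ ≈ 71.33°
|T| = 40 · 14.834 / (74.007 · 3.1244) ≈ 2.5661
Gain = 20 log₁₀(2.5661) ≈ 8.19 dB
∠T = (86.13°) − (89.23° + 71.33°) = -74.43°

ω = 25: 15.2 dB, -54.0°; ω = 74: 8.2 dB, -74.4°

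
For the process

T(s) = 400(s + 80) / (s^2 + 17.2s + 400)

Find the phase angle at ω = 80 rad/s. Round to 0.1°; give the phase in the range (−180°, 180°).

-122.1°

At s = jω = j80:
zero (s+80): 80 + j80 → |·| = √(80²+80²) = √12800 ≈ 113.14, ∠ = arctan(80/80) ≈ 45.00°
quadratic: (j80)² + 17.2·j80 + 400 = -6000 + j1376 → |·| ≈ 6155.8, ∠ ≈ 167.08°
∠T = 45.00° − 167.08° = -122.08°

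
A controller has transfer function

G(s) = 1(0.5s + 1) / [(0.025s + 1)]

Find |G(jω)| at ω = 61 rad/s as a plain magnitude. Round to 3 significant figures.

At ω = 61 rad/s:
zero (1 + j61·0.5) = 1 + j30.5 → |·| ≈ 30.516, ∠ ≈ 88.12°
pole (1 + j61·0.025) = 1 + j1.525 → |·| ≈ 1.8236, ∠ ≈ 56.75°
|G| = 1 · 30.516 / (1.8236) ≈ 16.734

16.7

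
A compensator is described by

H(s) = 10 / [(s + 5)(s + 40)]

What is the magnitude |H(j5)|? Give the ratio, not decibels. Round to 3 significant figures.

At s = jω = j5:
pole (s+5): 5 + j5 → |·| = √(5²+5²) = √50 ≈ 7.0711, ∠ = arctan(5/5) ≈ 45.00°
pole (s+40): 40 + j5 → |·| = √(40²+5²) = √1625 ≈ 40.311, ∠ = arctan(5/40) ≈ 7.13°
|H| = 10 / 285.04 ≈ 0.035083

0.0351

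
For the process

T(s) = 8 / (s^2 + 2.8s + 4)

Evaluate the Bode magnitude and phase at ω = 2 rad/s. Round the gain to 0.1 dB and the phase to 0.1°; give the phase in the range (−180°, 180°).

3.1 dB, -90.0°

At s = jω = j2:
quadratic: (j2)² + 2.8·j2 + 4 = 0 + j5.6 → |·| ≈ 5.6, ∠ ≈ 90.00°
|T| = 8 / 5.6 ≈ 1.4286
Gain = 20 log₁₀(1.4286) ≈ 3.10 dB
∠T = 0.00° − 90.00° = -90.00°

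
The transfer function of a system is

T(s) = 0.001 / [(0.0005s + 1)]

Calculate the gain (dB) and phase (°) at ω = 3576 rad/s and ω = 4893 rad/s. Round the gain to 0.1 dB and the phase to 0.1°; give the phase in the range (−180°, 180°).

ω = 3576: -66.2 dB, -60.8°; ω = 4893: -68.4 dB, -67.8°

At ω = 3576 rad/s:
pole (1 + j3576·0.0005) = 1 + j1.788 → |·| ≈ 2.0486, ∠ ≈ 60.78°
|T| = 0.001 · 1 / (2.0486) ≈ 0.00048814
Gain = 20 log₁₀(0.00048814) ≈ -66.23 dB
∠T = (0°) − (60.78°) = -60.78°

At ω = 4893 rad/s:
pole (1 + j4893·0.0005) = 1 + j2.4465 → |·| ≈ 2.643, ∠ ≈ 67.77°
|T| = 0.001 · 1 / (2.643) ≈ 0.00037836
Gain = 20 log₁₀(0.00037836) ≈ -68.44 dB
∠T = (0°) − (67.77°) = -67.77°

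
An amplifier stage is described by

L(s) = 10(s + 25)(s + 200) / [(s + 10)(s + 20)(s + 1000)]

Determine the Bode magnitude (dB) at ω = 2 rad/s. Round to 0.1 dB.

-12.2 dB

At s = jω = j2:
zero (s+25): 25 + j2 → |·| = √(25²+2²) = √629 ≈ 25.08, ∠ = arctan(2/25) ≈ 4.57°
zero (s+200): 200 + j2 → |·| = √(200²+2²) = √40004 ≈ 200.01, ∠ = arctan(2/200) ≈ 0.57°
pole (s+10): 10 + j2 → |·| = √(10²+2²) = √104 ≈ 10.198, ∠ = arctan(2/10) ≈ 11.31°
pole (s+20): 20 + j2 → |·| = √(20²+2²) = √404 ≈ 20.1, ∠ = arctan(2/20) ≈ 5.71°
pole (s+1000): 1000 + j2 → |·| = √(1000²+2²) = √1000004 ≈ 1000, ∠ = arctan(2/1000) ≈ 0.11°
|L| = 10 · 5016.3 / 2.0498e+05 ≈ 0.24472
Gain = 20 log₁₀(0.24472) ≈ -12.23 dB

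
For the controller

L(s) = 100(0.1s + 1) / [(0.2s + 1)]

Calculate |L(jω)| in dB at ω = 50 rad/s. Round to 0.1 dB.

At ω = 50 rad/s:
zero (1 + j50·0.1) = 1 + j5 → |·| ≈ 5.099, ∠ ≈ 78.69°
pole (1 + j50·0.2) = 1 + j10 → |·| ≈ 10.05, ∠ ≈ 84.29°
|L| = 100 · 5.099 / (10.05) ≈ 50.736
Gain = 20 log₁₀(50.736) ≈ 34.11 dB

34.1 dB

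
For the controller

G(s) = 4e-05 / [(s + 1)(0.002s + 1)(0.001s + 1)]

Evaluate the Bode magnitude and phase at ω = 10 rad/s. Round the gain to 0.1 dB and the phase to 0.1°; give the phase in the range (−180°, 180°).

-108.0 dB, -86.0°

At ω = 10 rad/s:
pole (1 + j10·1) = 1 + j10 → |·| ≈ 10.05, ∠ ≈ 84.29°
pole (1 + j10·0.002) = 1 + j0.02 → |·| ≈ 1.0002, ∠ ≈ 1.15°
pole (1 + j10·0.001) = 1 + j0.01 → |·| ≈ 1, ∠ ≈ 0.57°
|G| = 4e-05 · 1 / (10.05 · 1.0002 · 1) ≈ 3.9793e-06
Gain = 20 log₁₀(3.9793e-06) ≈ -108.00 dB
∠G = (0°) − (84.29° + 1.15° + 0.57°) = -86.01°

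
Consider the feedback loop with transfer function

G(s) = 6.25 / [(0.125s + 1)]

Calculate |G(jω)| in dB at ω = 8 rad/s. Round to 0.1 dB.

At ω = 8 rad/s:
pole (1 + j8·0.125) = 1 + j1 → |·| ≈ 1.4142, ∠ ≈ 45.00°
|G| = 6.25 · 1 / (1.4142) ≈ 4.4195
Gain = 20 log₁₀(4.4195) ≈ 12.91 dB

12.9 dB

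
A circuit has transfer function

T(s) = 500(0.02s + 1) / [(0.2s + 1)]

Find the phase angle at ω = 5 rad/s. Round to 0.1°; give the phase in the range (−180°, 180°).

At ω = 5 rad/s:
zero (1 + j5·0.02) = 1 + j0.1 → |·| ≈ 1.005, ∠ ≈ 5.71°
pole (1 + j5·0.2) = 1 + j1 → |·| ≈ 1.4142, ∠ ≈ 45.00°
∠T = (5.71°) − (45.00°) = -39.29°

-39.3°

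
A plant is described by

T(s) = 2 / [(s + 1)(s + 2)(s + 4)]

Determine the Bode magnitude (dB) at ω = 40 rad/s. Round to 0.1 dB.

At s = jω = j40:
pole (s+1): 1 + j40 → |·| = √(1²+40²) = √1601 ≈ 40.012, ∠ = arctan(40/1) ≈ 88.57°
pole (s+2): 2 + j40 → |·| = √(2²+40²) = √1604 ≈ 40.05, ∠ = arctan(40/2) ≈ 87.14°
pole (s+4): 4 + j40 → |·| = √(4²+40²) = √1616 ≈ 40.2, ∠ = arctan(40/4) ≈ 84.29°
|T| = 2 / 64420 ≈ 3.1046e-05
Gain = 20 log₁₀(3.1046e-05) ≈ -90.16 dB

-90.2 dB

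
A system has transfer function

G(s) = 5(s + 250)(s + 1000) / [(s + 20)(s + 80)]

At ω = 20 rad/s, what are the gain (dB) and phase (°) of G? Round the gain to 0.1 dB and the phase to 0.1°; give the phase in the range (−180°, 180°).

At s = jω = j20:
zero (s+250): 250 + j20 → |·| = √(250²+20²) = √62900 ≈ 250.8, ∠ = arctan(20/250) ≈ 4.57°
zero (s+1000): 1000 + j20 → |·| = √(1000²+20²) = √1000400 ≈ 1000.2, ∠ = arctan(20/1000) ≈ 1.15°
pole (s+20): 20 + j20 → |·| = √(20²+20²) = √800 ≈ 28.284, ∠ = arctan(20/20) ≈ 45.00°
pole (s+80): 80 + j20 → |·| = √(80²+20²) = √6800 ≈ 82.462, ∠ = arctan(20/80) ≈ 14.04°
|G| = 5 · 2.5085e+05 / 2332.4 ≈ 537.75
Gain = 20 log₁₀(537.75) ≈ 54.61 dB
∠G = 5.72° − 59.04° = -53.32°

54.6 dB, -53.3°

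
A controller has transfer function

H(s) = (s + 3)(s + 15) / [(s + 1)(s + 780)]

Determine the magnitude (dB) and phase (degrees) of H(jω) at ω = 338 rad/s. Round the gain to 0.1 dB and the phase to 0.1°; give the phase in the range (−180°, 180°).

At s = jω = j338:
zero (s+3): 3 + j338 → |·| = √(3²+338²) = √114253 ≈ 338.01, ∠ = arctan(338/3) ≈ 89.49°
zero (s+15): 15 + j338 → |·| = √(15²+338²) = √114469 ≈ 338.33, ∠ = arctan(338/15) ≈ 87.46°
pole (s+1): 1 + j338 → |·| = √(1²+338²) = √114245 ≈ 338, ∠ = arctan(338/1) ≈ 89.83°
pole (s+780): 780 + j338 → |·| = √(780²+338²) = √722644 ≈ 850.08, ∠ = arctan(338/780) ≈ 23.43°
|H| = 1 · 1.1436e+05 / 2.8733e+05 ≈ 0.39801
Gain = 20 log₁₀(0.39801) ≈ -8.00 dB
∠H = 176.95° − 113.26° = 63.69°

-8.0 dB, 63.7°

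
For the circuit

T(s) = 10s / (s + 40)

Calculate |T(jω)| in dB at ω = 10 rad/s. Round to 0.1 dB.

7.7 dB

At s = jω = j10:
zero at origin: s = j10 → |·| = 10, ∠ = 90.00°
pole (s+40): 40 + j10 → |·| = √(40²+10²) = √1700 ≈ 41.231, ∠ = arctan(10/40) ≈ 14.04°
|T| = 10 · 10 / 41.231 ≈ 2.4254
Gain = 20 log₁₀(2.4254) ≈ 7.70 dB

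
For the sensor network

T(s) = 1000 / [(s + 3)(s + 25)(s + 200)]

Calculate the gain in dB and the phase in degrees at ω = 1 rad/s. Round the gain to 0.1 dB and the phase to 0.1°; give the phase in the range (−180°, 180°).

At s = jω = j1:
pole (s+3): 3 + j1 → |·| = √(3²+1²) = √10 ≈ 3.1623, ∠ = arctan(1/3) ≈ 18.43°
pole (s+25): 25 + j1 → |·| = √(25²+1²) = √626 ≈ 25.02, ∠ = arctan(1/25) ≈ 2.29°
pole (s+200): 200 + j1 → |·| = √(200²+1²) = √40001 ≈ 200, ∠ = arctan(1/200) ≈ 0.29°
|T| = 1000 / 15824 ≈ 0.063195
Gain = 20 log₁₀(0.063195) ≈ -23.99 dB
∠T = 0.00° − 21.01° = -21.01°

-24.0 dB, -21.0°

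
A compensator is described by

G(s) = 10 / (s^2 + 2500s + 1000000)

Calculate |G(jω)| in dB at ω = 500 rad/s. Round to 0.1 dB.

-103.3 dB

Substitute s = j500:
Numerator: 10 = 10 + j0
Denominator: (j500)^2 + 2500(j500) + 1000000 = 750000 + j1250000
|N| = √(10² + 0²) ≈ 10, ∠N ≈ 0.00°
|D| = √(750000² + 1250000²) ≈ 1.4577e+06, ∠D ≈ 59.04°
|G| = 10 / 1.4577e+06 ≈ 6.8601e-06
Gain = 20 log₁₀(6.8601e-06) ≈ -103.27 dB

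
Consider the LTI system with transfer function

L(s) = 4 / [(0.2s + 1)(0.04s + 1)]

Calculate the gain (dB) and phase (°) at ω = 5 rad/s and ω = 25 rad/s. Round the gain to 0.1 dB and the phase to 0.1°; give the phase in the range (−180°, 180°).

ω = 5: 8.9 dB, -56.3°; ω = 25: -5.1 dB, -123.7°

At ω = 5 rad/s:
pole (1 + j5·0.2) = 1 + j1 → |·| ≈ 1.4142, ∠ ≈ 45.00°
pole (1 + j5·0.04) = 1 + j0.2 → |·| ≈ 1.0198, ∠ ≈ 11.31°
|L| = 4 · 1 / (1.4142 · 1.0198) ≈ 2.7735
Gain = 20 log₁₀(2.7735) ≈ 8.86 dB
∠L = (0°) − (45.00° + 11.31°) = -56.31°

At ω = 25 rad/s:
pole (1 + j25·0.2) = 1 + j5 → |·| ≈ 5.099, ∠ ≈ 78.69°
pole (1 + j25·0.04) = 1 + j1 → |·| ≈ 1.4142, ∠ ≈ 45.00°
|L| = 4 · 1 / (5.099 · 1.4142) ≈ 0.55471
Gain = 20 log₁₀(0.55471) ≈ -5.12 dB
∠L = (0°) − (78.69° + 45.00°) = -123.69°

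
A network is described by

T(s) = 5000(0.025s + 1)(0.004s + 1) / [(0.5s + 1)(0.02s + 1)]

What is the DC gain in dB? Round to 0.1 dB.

T(0) = 5000 · 1 / 1 = 5000
20 log₁₀(5000) ≈ 73.98 dB

74.0 dB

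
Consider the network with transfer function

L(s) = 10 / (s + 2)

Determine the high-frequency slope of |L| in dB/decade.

Each pole contributes −20 dB/decade at high frequency; each zero contributes +20 dB/decade.
Net: 0 zero(s) − 1 pole(s) → -20 dB/decade.

-20 dB/decade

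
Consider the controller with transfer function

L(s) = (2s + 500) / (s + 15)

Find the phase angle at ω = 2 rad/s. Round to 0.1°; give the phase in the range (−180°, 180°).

Substitute s = j2:
Numerator: 2(j2) + 500 = 500 + j4
Denominator: (j2) + 15 = 15 + j2
|N| = √(500² + 4²) ≈ 500.02, ∠N ≈ 0.46°
|D| = √(15² + 2²) ≈ 15.133, ∠D ≈ 7.59°
∠L = 0.46° − 7.59° = -7.13°

-7.1°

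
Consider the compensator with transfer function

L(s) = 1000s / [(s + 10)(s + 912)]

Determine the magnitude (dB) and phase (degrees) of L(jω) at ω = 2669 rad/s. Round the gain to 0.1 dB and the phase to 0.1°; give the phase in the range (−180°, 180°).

-9.0 dB, -70.9°

At s = jω = j2669:
zero at origin: s = j2669 → |·| = 2669, ∠ = 90.00°
pole (s+10): 10 + j2669 → |·| = √(10²+2669²) = √7123661 ≈ 2669, ∠ = arctan(2669/10) ≈ 89.79°
pole (s+912): 912 + j2669 → |·| = √(912²+2669²) = √7955305 ≈ 2820.5, ∠ = arctan(2669/912) ≈ 71.13°
|L| = 1000 · 2669 / 7.5279e+06 ≈ 0.35455
Gain = 20 log₁₀(0.35455) ≈ -9.01 dB
∠L = 90.00° − 160.92° = -70.92°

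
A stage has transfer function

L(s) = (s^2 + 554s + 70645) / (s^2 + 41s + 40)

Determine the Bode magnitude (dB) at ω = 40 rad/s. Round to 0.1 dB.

Substitute s = j40:
Numerator: (j40)^2 + 554(j40) + 70645 = 69045 + j22160
Denominator: (j40)^2 + 41(j40) + 40 = -1560 + j1640
|N| = √(69045² + 22160²) ≈ 72514, ∠N ≈ 17.79°
|D| = √(1560² + 1640²) ≈ 2263.4, ∠D ≈ 133.57°
|L| = 72514 / 2263.4 ≈ 32.038
Gain = 20 log₁₀(32.038) ≈ 30.11 dB

30.1 dB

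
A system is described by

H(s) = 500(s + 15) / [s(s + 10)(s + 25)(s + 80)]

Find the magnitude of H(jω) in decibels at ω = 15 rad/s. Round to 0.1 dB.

At s = jω = j15:
zero (s+15): 15 + j15 → |·| = √(15²+15²) = √450 ≈ 21.213, ∠ = arctan(15/15) ≈ 45.00°
pole (s+10): 10 + j15 → |·| = √(10²+15²) = √325 ≈ 18.028, ∠ = arctan(15/10) ≈ 56.31°
pole (s+25): 25 + j15 → |·| = √(25²+15²) = √850 ≈ 29.155, ∠ = arctan(15/25) ≈ 30.96°
pole (s+80): 80 + j15 → |·| = √(80²+15²) = √6625 ≈ 81.394, ∠ = arctan(15/80) ≈ 10.62°
pole at origin: |s| = 15, ∠ = 90.00° (in denominator)
|H| = 500 · 21.213 / 6.4172e+05 ≈ 0.016528
Gain = 20 log₁₀(0.016528) ≈ -35.64 dB

-35.6 dB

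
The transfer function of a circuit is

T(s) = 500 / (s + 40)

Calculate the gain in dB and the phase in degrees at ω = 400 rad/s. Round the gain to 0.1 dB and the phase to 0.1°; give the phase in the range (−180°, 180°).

Substitute s = j400:
Numerator: 500 = 500 + j0
Denominator: (j400) + 40 = 40 + j400
|N| = √(500² + 0²) ≈ 500, ∠N ≈ 0.00°
|D| = √(40² + 400²) ≈ 402, ∠D ≈ 84.29°
|T| = 500 / 402 ≈ 1.2438
Gain = 20 log₁₀(1.2438) ≈ 1.90 dB
∠T = 0.00° − 84.29° = -84.29°

1.9 dB, -84.3°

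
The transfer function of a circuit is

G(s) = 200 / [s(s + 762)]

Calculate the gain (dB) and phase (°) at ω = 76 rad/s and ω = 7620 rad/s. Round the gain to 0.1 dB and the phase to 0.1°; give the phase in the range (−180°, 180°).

ω = 76: -49.3 dB, -95.7°; ω = 7620: -109.3 dB, -174.3°

At s = jω = j76:
pole (s+762): 762 + j76 → |·| = √(762²+76²) = √586420 ≈ 765.78, ∠ = arctan(76/762) ≈ 5.70°
pole at origin: |s| = 76, ∠ = 90.00° (in denominator)
|G| = 200 / 58199 ≈ 0.0034365
Gain = 20 log₁₀(0.0034365) ≈ -49.28 dB
∠G = 0.00° − 95.70° = -95.70°

At s = jω = j7620:
pole (s+762): 762 + j7620 → |·| = √(762²+7620²) = √58645044 ≈ 7658, ∠ = arctan(7620/762) ≈ 84.29°
pole at origin: |s| = 7620, ∠ = 90.00° (in denominator)
|G| = 200 / 5.8354e+07 ≈ 3.4274e-06
Gain = 20 log₁₀(3.4274e-06) ≈ -109.30 dB
∠G = 0.00° − 174.29° = -174.29°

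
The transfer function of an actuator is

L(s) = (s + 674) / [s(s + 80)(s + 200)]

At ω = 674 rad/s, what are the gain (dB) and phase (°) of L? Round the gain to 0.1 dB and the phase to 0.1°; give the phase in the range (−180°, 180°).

At s = jω = j674:
zero (s+674): 674 + j674 → |·| = √(674²+674²) = √908552 ≈ 953.18, ∠ = arctan(674/674) ≈ 45.00°
pole (s+80): 80 + j674 → |·| = √(80²+674²) = √460676 ≈ 678.73, ∠ = arctan(674/80) ≈ 83.23°
pole (s+200): 200 + j674 → |·| = √(200²+674²) = √494276 ≈ 703.05, ∠ = arctan(674/200) ≈ 73.47°
pole at origin: |s| = 674, ∠ = 90.00° (in denominator)
|L| = 1 · 953.18 / 3.2162e+08 ≈ 2.9637e-06
Gain = 20 log₁₀(2.9637e-06) ≈ -110.56 dB
∠L = 45.00° − 246.70° = -201.70° ≡ 158.30° (principal value)

-110.6 dB, 158.3°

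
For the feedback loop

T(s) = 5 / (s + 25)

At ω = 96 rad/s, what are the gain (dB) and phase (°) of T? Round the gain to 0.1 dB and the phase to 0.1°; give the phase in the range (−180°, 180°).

Substitute s = j96:
Numerator: 5 = 5 + j0
Denominator: (j96) + 25 = 25 + j96
|N| = √(5² + 0²) ≈ 5, ∠N ≈ 0.00°
|D| = √(25² + 96²) ≈ 99.202, ∠D ≈ 75.40°
|T| = 5 / 99.202 ≈ 0.050402
Gain = 20 log₁₀(0.050402) ≈ -25.95 dB
∠T = 0.00° − 75.40° = -75.40°

-26.0 dB, -75.4°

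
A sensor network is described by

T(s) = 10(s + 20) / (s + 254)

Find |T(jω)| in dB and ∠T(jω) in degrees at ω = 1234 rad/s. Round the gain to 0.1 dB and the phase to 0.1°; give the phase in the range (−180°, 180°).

19.8 dB, 10.7°

At s = jω = j1234:
zero (s+20): 20 + j1234 → |·| = √(20²+1234²) = √1523156 ≈ 1234.2, ∠ = arctan(1234/20) ≈ 89.07°
pole (s+254): 254 + j1234 → |·| = √(254²+1234²) = √1587272 ≈ 1259.9, ∠ = arctan(1234/254) ≈ 78.37°
|T| = 10 · 1234.2 / 1259.9 ≈ 9.796
Gain = 20 log₁₀(9.796) ≈ 19.82 dB
∠T = 89.07° − 78.37° = 10.70°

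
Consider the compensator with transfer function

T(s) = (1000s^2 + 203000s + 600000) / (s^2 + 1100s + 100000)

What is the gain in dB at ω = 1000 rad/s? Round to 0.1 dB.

57.1 dB

Substitute s = j1000:
Numerator: 1000(j1000)^2 + 203000(j1000) + 600000 = -999400000 + j203000000
Denominator: (j1000)^2 + 1100(j1000) + 100000 = -900000 + j1100000
|N| = √(999400000² + 203000000²) ≈ 1.0198e+09, ∠N ≈ 168.52°
|D| = √(900000² + 1100000²) ≈ 1.4213e+06, ∠D ≈ 129.29°
|T| = 1.0198e+09 / 1.4213e+06 ≈ 717.51
Gain = 20 log₁₀(717.51) ≈ 57.12 dB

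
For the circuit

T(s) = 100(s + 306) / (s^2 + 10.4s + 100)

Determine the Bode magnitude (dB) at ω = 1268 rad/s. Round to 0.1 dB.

At s = jω = j1268:
zero (s+306): 306 + j1268 → |·| = √(306²+1268²) = √1701460 ≈ 1304.4, ∠ = arctan(1268/306) ≈ 76.43°
quadratic: (j1268)² + 10.4·j1268 + 100 = -1607724 + j13187.2 → |·| ≈ 1.6078e+06, ∠ ≈ 179.53°
|T| = 100 · 1304.4 / 1.6078e+06 ≈ 0.081129
Gain = 20 log₁₀(0.081129) ≈ -21.82 dB

-21.8 dB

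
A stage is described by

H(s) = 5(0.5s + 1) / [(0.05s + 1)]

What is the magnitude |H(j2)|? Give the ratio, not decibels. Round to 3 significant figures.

At ω = 2 rad/s:
zero (1 + j2·0.5) = 1 + j1 → |·| ≈ 1.4142, ∠ ≈ 45.00°
pole (1 + j2·0.05) = 1 + j0.1 → |·| ≈ 1.005, ∠ ≈ 5.71°
|H| = 5 · 1.4142 / (1.005) ≈ 7.0358

7.04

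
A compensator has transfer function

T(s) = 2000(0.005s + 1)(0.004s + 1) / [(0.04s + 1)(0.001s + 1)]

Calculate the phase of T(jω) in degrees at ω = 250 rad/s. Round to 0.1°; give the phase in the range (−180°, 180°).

At ω = 250 rad/s:
zero (1 + j250·0.005) = 1 + j1.25 → |·| ≈ 1.6008, ∠ ≈ 51.34°
zero (1 + j250·0.004) = 1 + j1 → |·| ≈ 1.4142, ∠ ≈ 45.00°
pole (1 + j250·0.04) = 1 + j10 → |·| ≈ 10.05, ∠ ≈ 84.29°
pole (1 + j250·0.001) = 1 + j0.25 → |·| ≈ 1.0308, ∠ ≈ 14.04°
∠T = (51.34° + 45.00°) − (84.29° + 14.04°) = -1.99°

-2.0°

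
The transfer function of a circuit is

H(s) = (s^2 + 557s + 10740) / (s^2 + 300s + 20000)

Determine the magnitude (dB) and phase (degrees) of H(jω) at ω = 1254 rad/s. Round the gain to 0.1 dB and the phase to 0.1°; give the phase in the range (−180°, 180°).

Substitute s = j1254:
Numerator: (j1254)^2 + 557(j1254) + 10740 = -1561776 + j698478
Denominator: (j1254)^2 + 300(j1254) + 20000 = -1552516 + j376200
|N| = √(1561776² + 698478²) ≈ 1.7109e+06, ∠N ≈ 155.90°
|D| = √(1552516² + 376200²) ≈ 1.5974e+06, ∠D ≈ 166.38°
|H| = 1.7109e+06 / 1.5974e+06 ≈ 1.0711
Gain = 20 log₁₀(1.0711) ≈ 0.60 dB
∠H = 155.90° − 166.38° = -10.48°

0.6 dB, -10.5°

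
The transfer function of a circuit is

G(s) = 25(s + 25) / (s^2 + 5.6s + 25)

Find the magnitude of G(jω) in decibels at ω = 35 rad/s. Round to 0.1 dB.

At s = jω = j35:
zero (s+25): 25 + j35 → |·| = √(25²+35²) = √1850 ≈ 43.012, ∠ = arctan(35/25) ≈ 54.46°
quadratic: (j35)² + 5.6·j35 + 25 = -1200 + j196 → |·| ≈ 1215.9, ∠ ≈ 170.72°
|G| = 25 · 43.012 / 1215.9 ≈ 0.88437
Gain = 20 log₁₀(0.88437) ≈ -1.07 dB

-1.1 dB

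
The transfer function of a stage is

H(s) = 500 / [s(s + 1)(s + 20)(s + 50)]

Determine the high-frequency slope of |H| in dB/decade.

-80 dB/decade

Each pole contributes −20 dB/decade at high frequency; each zero contributes +20 dB/decade.
Net: 0 zero(s) − 4 pole(s) → -80 dB/decade.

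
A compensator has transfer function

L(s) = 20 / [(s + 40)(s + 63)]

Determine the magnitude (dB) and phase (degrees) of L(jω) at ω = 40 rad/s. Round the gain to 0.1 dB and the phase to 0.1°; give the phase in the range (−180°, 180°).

At s = jω = j40:
pole (s+40): 40 + j40 → |·| = √(40²+40²) = √3200 ≈ 56.569, ∠ = arctan(40/40) ≈ 45.00°
pole (s+63): 63 + j40 → |·| = √(63²+40²) = √5569 ≈ 74.626, ∠ = arctan(40/63) ≈ 32.41°
|L| = 20 / 4221.5 ≈ 0.0047377
Gain = 20 log₁₀(0.0047377) ≈ -46.49 dB
∠L = 0.00° − 77.41° = -77.41°

-46.5 dB, -77.4°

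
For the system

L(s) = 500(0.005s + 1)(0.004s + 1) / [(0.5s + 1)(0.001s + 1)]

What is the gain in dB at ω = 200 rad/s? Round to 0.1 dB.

19.0 dB

At ω = 200 rad/s:
zero (1 + j200·0.005) = 1 + j1 → |·| ≈ 1.4142, ∠ ≈ 45.00°
zero (1 + j200·0.004) = 1 + j0.8 → |·| ≈ 1.2806, ∠ ≈ 38.66°
pole (1 + j200·0.5) = 1 + j100 → |·| ≈ 100, ∠ ≈ 89.43°
pole (1 + j200·0.001) = 1 + j0.2 → |·| ≈ 1.0198, ∠ ≈ 11.31°
|L| = 500 · 1.4142 · 1.2806 / (100 · 1.0198) ≈ 8.8793
Gain = 20 log₁₀(8.8793) ≈ 18.97 dB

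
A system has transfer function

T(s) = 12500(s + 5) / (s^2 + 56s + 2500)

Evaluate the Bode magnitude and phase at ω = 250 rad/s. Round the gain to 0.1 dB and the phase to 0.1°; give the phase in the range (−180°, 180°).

34.1 dB, -78.0°

At s = jω = j250:
zero (s+5): 5 + j250 → |·| = √(5²+250²) = √62525 ≈ 250.05, ∠ = arctan(250/5) ≈ 88.85°
quadratic: (j250)² + 56·j250 + 2500 = -60000 + j14000 → |·| ≈ 61612, ∠ ≈ 166.87°
|T| = 12500 · 250.05 / 61612 ≈ 50.731
Gain = 20 log₁₀(50.731) ≈ 34.11 dB
∠T = 88.85° − 166.87° = -78.02°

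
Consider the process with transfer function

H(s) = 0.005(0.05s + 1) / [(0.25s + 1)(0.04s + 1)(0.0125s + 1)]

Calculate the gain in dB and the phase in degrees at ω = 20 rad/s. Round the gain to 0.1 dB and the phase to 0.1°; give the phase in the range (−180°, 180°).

At ω = 20 rad/s:
zero (1 + j20·0.05) = 1 + j1 → |·| ≈ 1.4142, ∠ ≈ 45.00°
pole (1 + j20·0.25) = 1 + j5 → |·| ≈ 5.099, ∠ ≈ 78.69°
pole (1 + j20·0.04) = 1 + j0.8 → |·| ≈ 1.2806, ∠ ≈ 38.66°
pole (1 + j20·0.0125) = 1 + j0.25 → |·| ≈ 1.0308, ∠ ≈ 14.04°
|H| = 0.005 · 1.4142 / (5.099 · 1.2806 · 1.0308) ≈ 0.0010505
Gain = 20 log₁₀(0.0010505) ≈ -59.57 dB
∠H = (45.00°) − (78.69° + 38.66° + 14.04°) = -86.39°

-59.6 dB, -86.4°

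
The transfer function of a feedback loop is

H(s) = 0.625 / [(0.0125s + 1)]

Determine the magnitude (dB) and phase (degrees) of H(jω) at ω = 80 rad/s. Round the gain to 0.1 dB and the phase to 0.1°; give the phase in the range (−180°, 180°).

At ω = 80 rad/s:
pole (1 + j80·0.0125) = 1 + j1 → |·| ≈ 1.4142, ∠ ≈ 45.00°
|H| = 0.625 · 1 / (1.4142) ≈ 0.44195
Gain = 20 log₁₀(0.44195) ≈ -7.09 dB
∠H = (0°) − (45.00°) = -45.00°

-7.1 dB, -45.0°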